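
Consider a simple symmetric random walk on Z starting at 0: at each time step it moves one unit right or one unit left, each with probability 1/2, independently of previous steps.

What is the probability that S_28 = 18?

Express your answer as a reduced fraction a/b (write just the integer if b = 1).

To reach position 18 after 28 steps: need 23 steps of +1 and 5 of -1.
Favorable paths: C(28,23) = 98280
Total paths: 2^28 = 268435456
P = 98280/268435456 = 12285/33554432

Answer: 12285/33554432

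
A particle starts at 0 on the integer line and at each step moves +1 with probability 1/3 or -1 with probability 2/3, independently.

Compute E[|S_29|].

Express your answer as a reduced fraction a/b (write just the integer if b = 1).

Answer: 224313154766801/22876792454961

Derivation:
S_29 takes values m ≡ 1 (mod 2) with |m| ≤ 29; P(S_29=m) = C(29,(29+m)/2) · (1/3)^((29+m)/2) · (2/3)^((29-m)/2).
Distribution: P(S=-29)=536870912/68630377364883, P(S=-27)=7784628224/68630377364883, P(S=-25)=54492397568/68630377364883, P(S=-23)=27246198784/7625597484987, P(S=-21)=88550146048/7625597484987, P(S=-19)=221375365120/7625597484987, P(S=-17)=442750730240/7625597484987, P(S=-15)=727376199680/7625597484987, P(S=-13)=1000142274560/7625597484987, P(S=-11)=3500497960960/22876792454961, P(S=-9)=3500497960960/22876792454961, P(S=-7)=3023157329920/22876792454961, P(S=-5)=755789332480/7625597484987, P(S=-3)=494169948160/7625597484987, P(S=-1)=282382827520/7625597484987, P(S=1)=141191413760/7625597484987, P(S=3)=61771243520/7625597484987, P(S=5)=23618416640/7625597484987, P(S=7)=23618416640/22876792454961, P(S=9)=6836910080/22876792454961, P(S=11)=1709227520/22876792454961, P(S=13)=122087680/7625597484987, P(S=15)=22197760/7625597484987, P(S=17)=3377920/7625597484987, P(S=19)=422240/7625597484987, P(S=21)=42224/7625597484987, P(S=23)=3248/7625597484987, P(S=25)=1624/68630377364883, P(S=27)=58/68630377364883, P(S=29)=1/68630377364883
E[|S_29|] = Σ_m |m|·P(S_29=m) = 224313154766801/22876792454961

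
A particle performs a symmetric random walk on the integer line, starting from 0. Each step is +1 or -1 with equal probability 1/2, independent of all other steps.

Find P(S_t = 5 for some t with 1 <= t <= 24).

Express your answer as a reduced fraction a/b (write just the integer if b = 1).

Count via complement. Let g(t,s) = #length-t paths at position s with S_1..S_t all ≠ 5.
g(t,s) = g(t-1,s-1) + g(t-1,s+1) for s ≠ 5; g(t,5) = 0.
t=0: g(0,0)=1
t=1: g(1,-1)=1 g(1,1)=1
t=2: g(2,-2)=1 g(2,0)=2 g(2,2)=1
t=3: g(3,-3)=1 g(3,-1)=3 g(3,1)=3 g(3,3)=1
t=4: g(4,-4)=1 g(4,-2)=4 g(4,0)=6 g(4,2)=4 g(4,4)=1
t=5: g(5,-5)=1 g(5,-3)=5 g(5,-1)=10 g(5,1)=10 g(5,3)=5
t=6: g(6,-6)=1 g(6,-4)=6 g(6,-2)=15 g(6,0)=20 g(6,2)=15 g(6,4)=5
t=7: g(7,-7)=1 g(7,-5)=7 g(7,-3)=21 g(7,-1)=35 g(7,1)=35 g(7,3)=20
t=8: g(8,-8)=1 g(8,-6)=8 g(8,-4)=28 g(8,-2)=56 g(8,0)=70 g(8,2)=55 g(8,4)=20
t=9: g(9,-9)=1 g(9,-7)=9 g(9,-5)=36 g(9,-3)=84 g(9,-1)=126 g(9,1)=125 g(9,3)=75
t=10: g(10,-10)=1 g(10,-8)=10 g(10,-6)=45 g(10,-4)=120 g(10,-2)=210 g(10,0)=251 g(10,2)=200 g(10,4)=75
t=11: g(11,-11)=1 g(11,-9)=11 g(11,-7)=55 g(11,-5)=165 g(11,-3)=330 g(11,-1)=461 g(11,1)=451 g(11,3)=275
t=12: g(12,-12)=1 g(12,-10)=12 g(12,-8)=66 g(12,-6)=220 g(12,-4)=495 g(12,-2)=791 g(12,0)=912 g(12,2)=726 g(12,4)=275
t=13: g(13,-13)=1 g(13,-11)=13 g(13,-9)=78 g(13,-7)=286 g(13,-5)=715 g(13,-3)=1286 g(13,-1)=1703 g(13,1)=1638 g(13,3)=1001
t=14: g(14,-14)=1 g(14,-12)=14 g(14,-10)=91 g(14,-8)=364 g(14,-6)=1001 g(14,-4)=2001 g(14,-2)=2989 g(14,0)=3341 g(14,2)=2639 g(14,4)=1001
t=15: g(15,-15)=1 g(15,-13)=15 g(15,-11)=105 g(15,-9)=455 g(15,-7)=1365 g(15,-5)=3002 g(15,-3)=4990 g(15,-1)=6330 g(15,1)=5980 g(15,3)=3640
t=16: g(16,-16)=1 g(16,-14)=16 g(16,-12)=120 g(16,-10)=560 g(16,-8)=1820 g(16,-6)=4367 g(16,-4)=7992 g(16,-2)=11320 g(16,0)=12310 g(16,2)=9620 g(16,4)=3640
t=17: g(17,-17)=1 g(17,-15)=17 g(17,-13)=136 g(17,-11)=680 g(17,-9)=2380 g(17,-7)=6187 g(17,-5)=12359 g(17,-3)=19312 g(17,-1)=23630 g(17,1)=21930 g(17,3)=13260
t=18: g(18,-18)=1 g(18,-16)=18 g(18,-14)=153 g(18,-12)=816 g(18,-10)=3060 g(18,-8)=8567 g(18,-6)=18546 g(18,-4)=31671 g(18,-2)=42942 g(18,0)=45560 g(18,2)=35190 g(18,4)=13260
t=19: g(19,-19)=1 g(19,-17)=19 g(19,-15)=171 g(19,-13)=969 g(19,-11)=3876 g(19,-9)=11627 g(19,-7)=27113 g(19,-5)=50217 g(19,-3)=74613 g(19,-1)=88502 g(19,1)=80750 g(19,3)=48450
t=20: g(20,-20)=1 g(20,-18)=20 g(20,-16)=190 g(20,-14)=1140 g(20,-12)=4845 g(20,-10)=15503 g(20,-8)=38740 g(20,-6)=77330 g(20,-4)=124830 g(20,-2)=163115 g(20,0)=169252 g(20,2)=129200 g(20,4)=48450
t=21: g(21,-21)=1 g(21,-19)=21 g(21,-17)=210 g(21,-15)=1330 g(21,-13)=5985 g(21,-11)=20348 g(21,-9)=54243 g(21,-7)=116070 g(21,-5)=202160 g(21,-3)=287945 g(21,-1)=332367 g(21,1)=298452 g(21,3)=177650
t=22: g(22,-22)=1 g(22,-20)=22 g(22,-18)=231 g(22,-16)=1540 g(22,-14)=7315 g(22,-12)=26333 g(22,-10)=74591 g(22,-8)=170313 g(22,-6)=318230 g(22,-4)=490105 g(22,-2)=620312 g(22,0)=630819 g(22,2)=476102 g(22,4)=177650
t=23: g(23,-23)=1 g(23,-21)=23 g(23,-19)=253 g(23,-17)=1771 g(23,-15)=8855 g(23,-13)=33648 g(23,-11)=100924 g(23,-9)=244904 g(23,-7)=488543 g(23,-5)=808335 g(23,-3)=1110417 g(23,-1)=1251131 g(23,1)=1106921 g(23,3)=653752
t=24: g(24,-24)=1 g(24,-22)=24 g(24,-20)=276 g(24,-18)=2024 g(24,-16)=10626 g(24,-14)=42503 g(24,-12)=134572 g(24,-10)=345828 g(24,-8)=733447 g(24,-6)=1296878 g(24,-4)=1918752 g(24,-2)=2361548 g(24,0)=2358052 g(24,2)=1760673 g(24,4)=653752
Paths never hitting 5: Σ_s g(24,s) = 11618956
Paths hitting 5: 2^24 - 11618956 = 5158260
P = 5158260/16777216 = 1289565/4194304

Answer: 1289565/4194304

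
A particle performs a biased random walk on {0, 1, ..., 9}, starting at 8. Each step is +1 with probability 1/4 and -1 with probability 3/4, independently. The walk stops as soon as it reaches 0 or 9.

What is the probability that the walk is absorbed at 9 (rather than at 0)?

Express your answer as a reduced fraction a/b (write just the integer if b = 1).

Biased walk: p = 1/4, q = 3/4, r = q/p = 3
Gambler's ruin: P(hit 9 before 0 | start at 8) = (1 - r^a)/(1 - r^N)
r^8 = 6561; r^9 = 19683
P = (1 - 6561) / (1 - 19683) = -6560 / -19682 = 3280/9841

Answer: 3280/9841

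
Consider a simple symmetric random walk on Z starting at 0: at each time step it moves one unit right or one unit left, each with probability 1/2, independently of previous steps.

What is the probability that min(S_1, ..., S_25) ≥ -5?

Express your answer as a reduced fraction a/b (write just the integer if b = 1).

Answer: 3231615/4194304

Derivation:
Let f(t,s) = #length-t paths at position s with S_1..S_t all ≥ -5.
f(t,s) = f(t-1,s-1) + f(t-1,s+1) for s ≥ -5; f(t,s) = 0 for s < -5.
t=0: f(0,0)=1
t=1: f(1,-1)=1 f(1,1)=1
t=2: f(2,-2)=1 f(2,0)=2 f(2,2)=1
t=3: f(3,-3)=1 f(3,-1)=3 f(3,1)=3 f(3,3)=1
t=4: f(4,-4)=1 f(4,-2)=4 f(4,0)=6 f(4,2)=4 f(4,4)=1
t=5: f(5,-5)=1 f(5,-3)=5 f(5,-1)=10 f(5,1)=10 f(5,3)=5 f(5,5)=1
t=6: f(6,-4)=6 f(6,-2)=15 f(6,0)=20 f(6,2)=15 f(6,4)=6 f(6,6)=1
t=7: f(7,-5)=6 f(7,-3)=21 f(7,-1)=35 f(7,1)=35 f(7,3)=21 f(7,5)=7 f(7,7)=1
t=8: f(8,-4)=27 f(8,-2)=56 f(8,0)=70 f(8,2)=56 f(8,4)=28 f(8,6)=8 f(8,8)=1
t=9: f(9,-5)=27 f(9,-3)=83 f(9,-1)=126 f(9,1)=126 f(9,3)=84 f(9,5)=36 f(9,7)=9 f(9,9)=1
t=10: f(10,-4)=110 f(10,-2)=209 f(10,0)=252 f(10,2)=210 f(10,4)=120 f(10,6)=45 f(10,8)=10 f(10,10)=1
t=11: f(11,-5)=110 f(11,-3)=319 f(11,-1)=461 f(11,1)=462 f(11,3)=330 f(11,5)=165 f(11,7)=55 f(11,9)=11 f(11,11)=1
t=12: f(12,-4)=429 f(12,-2)=780 f(12,0)=923 f(12,2)=792 f(12,4)=495 f(12,6)=220 f(12,8)=66 f(12,10)=12 f(12,12)=1
t=13: f(13,-5)=429 f(13,-3)=1209 f(13,-1)=1703 f(13,1)=1715 f(13,3)=1287 f(13,5)=715 f(13,7)=286 f(13,9)=78 f(13,11)=13 f(13,13)=1
t=14: f(14,-4)=1638 f(14,-2)=2912 f(14,0)=3418 f(14,2)=3002 f(14,4)=2002 f(14,6)=1001 f(14,8)=364 f(14,10)=91 f(14,12)=14 f(14,14)=1
t=15: f(15,-5)=1638 f(15,-3)=4550 f(15,-1)=6330 f(15,1)=6420 f(15,3)=5004 f(15,5)=3003 f(15,7)=1365 f(15,9)=455 f(15,11)=105 f(15,13)=15 f(15,15)=1
t=16: f(16,-4)=6188 f(16,-2)=10880 f(16,0)=12750 f(16,2)=11424 f(16,4)=8007 f(16,6)=4368 f(16,8)=1820 f(16,10)=560 f(16,12)=120 f(16,14)=16 f(16,16)=1
t=17: f(17,-5)=6188 f(17,-3)=17068 f(17,-1)=23630 f(17,1)=24174 f(17,3)=19431 f(17,5)=12375 f(17,7)=6188 f(17,9)=2380 f(17,11)=680 f(17,13)=136 f(17,15)=17 f(17,17)=1
t=18: f(18,-4)=23256 f(18,-2)=40698 f(18,0)=47804 f(18,2)=43605 f(18,4)=31806 f(18,6)=18563 f(18,8)=8568 f(18,10)=3060 f(18,12)=816 f(18,14)=153 f(18,16)=18 f(18,18)=1
t=19: f(19,-5)=23256 f(19,-3)=63954 f(19,-1)=88502 f(19,1)=91409 f(19,3)=75411 f(19,5)=50369 f(19,7)=27131 f(19,9)=11628 f(19,11)=3876 f(19,13)=969 f(19,15)=171 f(19,17)=19 f(19,19)=1
t=20: f(20,-4)=87210 f(20,-2)=152456 f(20,0)=179911 f(20,2)=166820 f(20,4)=125780 f(20,6)=77500 f(20,8)=38759 f(20,10)=15504 f(20,12)=4845 f(20,14)=1140 f(20,16)=190 f(20,18)=20 f(20,20)=1
t=21: f(21,-5)=87210 f(21,-3)=239666 f(21,-1)=332367 f(21,1)=346731 f(21,3)=292600 f(21,5)=203280 f(21,7)=116259 f(21,9)=54263 f(21,11)=20349 f(21,13)=5985 f(21,15)=1330 f(21,17)=210 f(21,19)=21 f(21,21)=1
t=22: f(22,-4)=326876 f(22,-2)=572033 f(22,0)=679098 f(22,2)=639331 f(22,4)=495880 f(22,6)=319539 f(22,8)=170522 f(22,10)=74612 f(22,12)=26334 f(22,14)=7315 f(22,16)=1540 f(22,18)=231 f(22,20)=22 f(22,22)=1
t=23: f(23,-5)=326876 f(23,-3)=898909 f(23,-1)=1251131 f(23,1)=1318429 f(23,3)=1135211 f(23,5)=815419 f(23,7)=490061 f(23,9)=245134 f(23,11)=100946 f(23,13)=33649 f(23,15)=8855 f(23,17)=1771 f(23,19)=253 f(23,21)=23 f(23,23)=1
t=24: f(24,-4)=1225785 f(24,-2)=2150040 f(24,0)=2569560 f(24,2)=2453640 f(24,4)=1950630 f(24,6)=1305480 f(24,8)=735195 f(24,10)=346080 f(24,12)=134595 f(24,14)=42504 f(24,16)=10626 f(24,18)=2024 f(24,20)=276 f(24,22)=24 f(24,24)=1
t=25: f(25,-5)=1225785 f(25,-3)=3375825 f(25,-1)=4719600 f(25,1)=5023200 f(25,3)=4404270 f(25,5)=3256110 f(25,7)=2040675 f(25,9)=1081275 f(25,11)=480675 f(25,13)=177099 f(25,15)=53130 f(25,17)=12650 f(25,19)=2300 f(25,21)=300 f(25,23)=25 f(25,25)=1
Σ_s f(25,s) = 25852920
P = 25852920/33554432 = 3231615/4194304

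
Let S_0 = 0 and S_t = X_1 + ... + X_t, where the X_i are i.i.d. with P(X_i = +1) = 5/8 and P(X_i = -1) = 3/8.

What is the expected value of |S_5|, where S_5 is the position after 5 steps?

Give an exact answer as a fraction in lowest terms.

S_5 takes values m ≡ 1 (mod 2) with |m| ≤ 5; P(S_5=m) = C(5,(5+m)/2) · (5/8)^((5+m)/2) · (3/8)^((5-m)/2).
Distribution: P(S=-5)=243/32768, P(S=-3)=2025/32768, P(S=-1)=3375/16384, P(S=1)=5625/16384, P(S=3)=9375/32768, P(S=5)=3125/32768
E[|S_5|] = Σ_m |m|·P(S_5=m) = 4315/2048

Answer: 4315/2048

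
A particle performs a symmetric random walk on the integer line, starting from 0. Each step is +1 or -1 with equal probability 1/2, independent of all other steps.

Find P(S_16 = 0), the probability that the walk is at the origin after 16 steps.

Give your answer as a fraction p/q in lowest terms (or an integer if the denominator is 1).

To return to 0 after 16 steps: need exactly 8 steps of +1 and 8 of -1.
Favorable paths: C(16,8) = 12870
Total paths: 2^16 = 65536
P = 12870/65536 = 6435/32768

Answer: 6435/32768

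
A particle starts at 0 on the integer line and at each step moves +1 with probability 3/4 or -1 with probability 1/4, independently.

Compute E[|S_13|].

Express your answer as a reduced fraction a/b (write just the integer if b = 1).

S_13 takes values m ≡ 1 (mod 2) with |m| ≤ 13; P(S_13=m) = C(13,(13+m)/2) · (3/4)^((13+m)/2) · (1/4)^((13-m)/2).
Distribution: P(S=-13)=1/67108864, P(S=-11)=39/67108864, P(S=-9)=351/33554432, P(S=-7)=3861/33554432, P(S=-5)=57915/67108864, P(S=-3)=312741/67108864, P(S=-1)=312741/16777216, P(S=1)=938223/16777216, P(S=3)=8444007/67108864, P(S=5)=14073345/67108864, P(S=7)=8444007/33554432, P(S=9)=6908733/33554432, P(S=11)=6908733/67108864, P(S=13)=1594323/67108864
E[|S_13|] = Σ_m |m|·P(S_13=m) = 27580423/4194304

Answer: 27580423/4194304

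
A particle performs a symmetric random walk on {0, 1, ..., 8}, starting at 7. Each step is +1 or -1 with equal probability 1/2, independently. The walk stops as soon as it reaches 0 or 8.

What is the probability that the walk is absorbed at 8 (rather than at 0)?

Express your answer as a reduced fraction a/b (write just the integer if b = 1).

Symmetric walk (p = 1/2): the harmonic-function argument gives P(hit 8 before 0 | start at 7) = a/N.
P = 7/8 = 7/8

Answer: 7/8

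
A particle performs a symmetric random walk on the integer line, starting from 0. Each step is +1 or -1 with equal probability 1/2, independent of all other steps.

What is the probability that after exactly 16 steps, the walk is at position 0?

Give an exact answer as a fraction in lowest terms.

Answer: 6435/32768

Derivation:
To return to 0 after 16 steps: need exactly 8 steps of +1 and 8 of -1.
Favorable paths: C(16,8) = 12870
Total paths: 2^16 = 65536
P = 12870/65536 = 6435/32768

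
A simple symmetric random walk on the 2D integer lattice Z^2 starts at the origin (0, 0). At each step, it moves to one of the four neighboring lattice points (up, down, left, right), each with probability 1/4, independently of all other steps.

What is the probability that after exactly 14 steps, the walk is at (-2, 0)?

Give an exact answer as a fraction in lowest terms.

Let h be the number of horizontal steps (so 14-h are vertical). To end at (-2,0) need (h-2)/2 right-steps and ((14-h)+0)/2 up-steps.
Sum over h with 2 ≤ h ≤ 14, h ≡ 0 (mod 2), 14-h ≡ 0 (mod 2):
h=2: C(14,2)·C(2,0)·C(12,6) = 91·1·924 = 84084
h=4: C(14,4)·C(4,1)·C(10,5) = 1001·4·252 = 1009008
h=6: C(14,6)·C(6,2)·C(8,4) = 3003·15·70 = 3153150
h=8: C(14,8)·C(8,3)·C(6,3) = 3003·56·20 = 3363360
h=10: C(14,10)·C(10,4)·C(4,2) = 1001·210·6 = 1261260
h=12: C(14,12)·C(12,5)·C(2,1) = 91·792·2 = 144144
h=14: C(14,14)·C(14,6)·C(0,0) = 1·3003·1 = 3003
Total favorable: 9018009
Total paths: 4^14 = 268435456
P = 9018009/268435456 = 9018009/268435456

Answer: 9018009/268435456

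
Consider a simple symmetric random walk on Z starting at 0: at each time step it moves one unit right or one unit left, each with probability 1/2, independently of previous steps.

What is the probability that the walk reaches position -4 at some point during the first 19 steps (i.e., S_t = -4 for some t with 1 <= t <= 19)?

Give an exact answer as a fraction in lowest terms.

Count via complement. Let g(t,s) = #length-t paths at position s with S_1..S_t all ≠ -4.
g(t,s) = g(t-1,s-1) + g(t-1,s+1) for s ≠ -4; g(t,-4) = 0.
t=0: g(0,0)=1
t=1: g(1,-1)=1 g(1,1)=1
t=2: g(2,-2)=1 g(2,0)=2 g(2,2)=1
t=3: g(3,-3)=1 g(3,-1)=3 g(3,1)=3 g(3,3)=1
t=4: g(4,-2)=4 g(4,0)=6 g(4,2)=4 g(4,4)=1
t=5: g(5,-3)=4 g(5,-1)=10 g(5,1)=10 g(5,3)=5 g(5,5)=1
t=6: g(6,-2)=14 g(6,0)=20 g(6,2)=15 g(6,4)=6 g(6,6)=1
t=7: g(7,-3)=14 g(7,-1)=34 g(7,1)=35 g(7,3)=21 g(7,5)=7 g(7,7)=1
t=8: g(8,-2)=48 g(8,0)=69 g(8,2)=56 g(8,4)=28 g(8,6)=8 g(8,8)=1
t=9: g(9,-3)=48 g(9,-1)=117 g(9,1)=125 g(9,3)=84 g(9,5)=36 g(9,7)=9 g(9,9)=1
t=10: g(10,-2)=165 g(10,0)=242 g(10,2)=209 g(10,4)=120 g(10,6)=45 g(10,8)=10 g(10,10)=1
t=11: g(11,-3)=165 g(11,-1)=407 g(11,1)=451 g(11,3)=329 g(11,5)=165 g(11,7)=55 g(11,9)=11 g(11,11)=1
t=12: g(12,-2)=572 g(12,0)=858 g(12,2)=780 g(12,4)=494 g(12,6)=220 g(12,8)=66 g(12,10)=12 g(12,12)=1
t=13: g(13,-3)=572 g(13,-1)=1430 g(13,1)=1638 g(13,3)=1274 g(13,5)=714 g(13,7)=286 g(13,9)=78 g(13,11)=13 g(13,13)=1
t=14: g(14,-2)=2002 g(14,0)=3068 g(14,2)=2912 g(14,4)=1988 g(14,6)=1000 g(14,8)=364 g(14,10)=91 g(14,12)=14 g(14,14)=1
t=15: g(15,-3)=2002 g(15,-1)=5070 g(15,1)=5980 g(15,3)=4900 g(15,5)=2988 g(15,7)=1364 g(15,9)=455 g(15,11)=105 g(15,13)=15 g(15,15)=1
t=16: g(16,-2)=7072 g(16,0)=11050 g(16,2)=10880 g(16,4)=7888 g(16,6)=4352 g(16,8)=1819 g(16,10)=560 g(16,12)=120 g(16,14)=16 g(16,16)=1
t=17: g(17,-3)=7072 g(17,-1)=18122 g(17,1)=21930 g(17,3)=18768 g(17,5)=12240 g(17,7)=6171 g(17,9)=2379 g(17,11)=680 g(17,13)=136 g(17,15)=17 g(17,17)=1
t=18: g(18,-2)=25194 g(18,0)=40052 g(18,2)=40698 g(18,4)=31008 g(18,6)=18411 g(18,8)=8550 g(18,10)=3059 g(18,12)=816 g(18,14)=153 g(18,16)=18 g(18,18)=1
t=19: g(19,-3)=25194 g(19,-1)=65246 g(19,1)=80750 g(19,3)=71706 g(19,5)=49419 g(19,7)=26961 g(19,9)=11609 g(19,11)=3875 g(19,13)=969 g(19,15)=171 g(19,17)=19 g(19,19)=1
Paths never hitting -4: Σ_s g(19,s) = 335920
Paths hitting -4: 2^19 - 335920 = 188368
P = 188368/524288 = 11773/32768

Answer: 11773/32768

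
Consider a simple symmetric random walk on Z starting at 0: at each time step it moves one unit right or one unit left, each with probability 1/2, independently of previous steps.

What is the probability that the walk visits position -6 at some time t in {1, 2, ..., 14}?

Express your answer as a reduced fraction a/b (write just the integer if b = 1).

Answer: 1941/16384

Derivation:
Count via complement. Let g(t,s) = #length-t paths at position s with S_1..S_t all ≠ -6.
g(t,s) = g(t-1,s-1) + g(t-1,s+1) for s ≠ -6; g(t,-6) = 0.
t=0: g(0,0)=1
t=1: g(1,-1)=1 g(1,1)=1
t=2: g(2,-2)=1 g(2,0)=2 g(2,2)=1
t=3: g(3,-3)=1 g(3,-1)=3 g(3,1)=3 g(3,3)=1
t=4: g(4,-4)=1 g(4,-2)=4 g(4,0)=6 g(4,2)=4 g(4,4)=1
t=5: g(5,-5)=1 g(5,-3)=5 g(5,-1)=10 g(5,1)=10 g(5,3)=5 g(5,5)=1
t=6: g(6,-4)=6 g(6,-2)=15 g(6,0)=20 g(6,2)=15 g(6,4)=6 g(6,6)=1
t=7: g(7,-5)=6 g(7,-3)=21 g(7,-1)=35 g(7,1)=35 g(7,3)=21 g(7,5)=7 g(7,7)=1
t=8: g(8,-4)=27 g(8,-2)=56 g(8,0)=70 g(8,2)=56 g(8,4)=28 g(8,6)=8 g(8,8)=1
t=9: g(9,-5)=27 g(9,-3)=83 g(9,-1)=126 g(9,1)=126 g(9,3)=84 g(9,5)=36 g(9,7)=9 g(9,9)=1
t=10: g(10,-4)=110 g(10,-2)=209 g(10,0)=252 g(10,2)=210 g(10,4)=120 g(10,6)=45 g(10,8)=10 g(10,10)=1
t=11: g(11,-5)=110 g(11,-3)=319 g(11,-1)=461 g(11,1)=462 g(11,3)=330 g(11,5)=165 g(11,7)=55 g(11,9)=11 g(11,11)=1
t=12: g(12,-4)=429 g(12,-2)=780 g(12,0)=923 g(12,2)=792 g(12,4)=495 g(12,6)=220 g(12,8)=66 g(12,10)=12 g(12,12)=1
t=13: g(13,-5)=429 g(13,-3)=1209 g(13,-1)=1703 g(13,1)=1715 g(13,3)=1287 g(13,5)=715 g(13,7)=286 g(13,9)=78 g(13,11)=13 g(13,13)=1
t=14: g(14,-4)=1638 g(14,-2)=2912 g(14,0)=3418 g(14,2)=3002 g(14,4)=2002 g(14,6)=1001 g(14,8)=364 g(14,10)=91 g(14,12)=14 g(14,14)=1
Paths never hitting -6: Σ_s g(14,s) = 14443
Paths hitting -6: 2^14 - 14443 = 1941
P = 1941/16384 = 1941/16384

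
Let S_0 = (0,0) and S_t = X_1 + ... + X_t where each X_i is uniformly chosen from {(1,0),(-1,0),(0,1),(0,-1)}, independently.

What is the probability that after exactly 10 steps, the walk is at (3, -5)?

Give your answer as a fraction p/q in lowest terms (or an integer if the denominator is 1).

Let h be the number of horizontal steps (so 10-h are vertical). To end at (3,-5) need (h+3)/2 right-steps and ((10-h)-5)/2 up-steps.
Sum over h with 3 ≤ h ≤ 5, h ≡ 1 (mod 2), 10-h ≡ 1 (mod 2):
h=3: C(10,3)·C(3,3)·C(7,1) = 120·1·7 = 840
h=5: C(10,5)·C(5,4)·C(5,0) = 252·5·1 = 1260
Total favorable: 2100
Total paths: 4^10 = 1048576
P = 2100/1048576 = 525/262144

Answer: 525/262144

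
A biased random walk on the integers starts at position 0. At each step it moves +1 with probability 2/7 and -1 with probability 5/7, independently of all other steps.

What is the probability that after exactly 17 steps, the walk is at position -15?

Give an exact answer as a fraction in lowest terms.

To reach position -15 after 17 steps: need 1 step of +1 and 16 steps of -1.
Number of such sequences: C(17,1) = 17
Each has probability (2/7)^1 · (5/7)^16 = 305175781250/232630513987207
P = 17 · 305175781250/232630513987207 = 5187988281250/232630513987207

Answer: 5187988281250/232630513987207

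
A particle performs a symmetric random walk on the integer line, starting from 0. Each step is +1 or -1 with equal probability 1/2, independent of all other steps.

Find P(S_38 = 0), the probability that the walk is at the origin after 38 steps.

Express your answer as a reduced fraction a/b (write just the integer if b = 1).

To return to 0 after 38 steps: need exactly 19 steps of +1 and 19 of -1.
Favorable paths: C(38,19) = 35345263800
Total paths: 2^38 = 274877906944
P = 35345263800/274877906944 = 4418157975/34359738368

Answer: 4418157975/34359738368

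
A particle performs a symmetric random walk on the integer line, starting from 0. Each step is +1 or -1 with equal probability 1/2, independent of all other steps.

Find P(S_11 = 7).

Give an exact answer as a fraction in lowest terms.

To reach position 7 after 11 steps: need 9 steps of +1 and 2 of -1.
Favorable paths: C(11,9) = 55
Total paths: 2^11 = 2048
P = 55/2048 = 55/2048

Answer: 55/2048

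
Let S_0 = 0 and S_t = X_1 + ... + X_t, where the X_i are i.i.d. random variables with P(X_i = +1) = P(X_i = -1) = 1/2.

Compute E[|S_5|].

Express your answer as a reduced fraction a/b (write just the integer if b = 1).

S_5 takes values m ≡ 1 (mod 2) with |m| ≤ 5; P(S_5=m) = C(5,(5+m)/2)/2^5.
Total paths: 2^5 = 32
Distribution: P(S=-5)=1/32, P(S=-3)=5/32, P(S=-1)=10/32, P(S=1)=10/32, P(S=3)=5/32, P(S=5)=1/32
E[|S_5|] = Σ_m |m|·P(S_5=m) = 60/32 = 15/8

Answer: 15/8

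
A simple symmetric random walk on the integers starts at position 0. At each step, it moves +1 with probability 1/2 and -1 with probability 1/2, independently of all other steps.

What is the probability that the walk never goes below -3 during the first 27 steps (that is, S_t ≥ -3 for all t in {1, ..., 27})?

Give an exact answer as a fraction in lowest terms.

Let f(t,s) = #length-t paths at position s with S_1..S_t all ≥ -3.
f(t,s) = f(t-1,s-1) + f(t-1,s+1) for s ≥ -3; f(t,s) = 0 for s < -3.
t=0: f(0,0)=1
t=1: f(1,-1)=1 f(1,1)=1
t=2: f(2,-2)=1 f(2,0)=2 f(2,2)=1
t=3: f(3,-3)=1 f(3,-1)=3 f(3,1)=3 f(3,3)=1
t=4: f(4,-2)=4 f(4,0)=6 f(4,2)=4 f(4,4)=1
t=5: f(5,-3)=4 f(5,-1)=10 f(5,1)=10 f(5,3)=5 f(5,5)=1
t=6: f(6,-2)=14 f(6,0)=20 f(6,2)=15 f(6,4)=6 f(6,6)=1
t=7: f(7,-3)=14 f(7,-1)=34 f(7,1)=35 f(7,3)=21 f(7,5)=7 f(7,7)=1
t=8: f(8,-2)=48 f(8,0)=69 f(8,2)=56 f(8,4)=28 f(8,6)=8 f(8,8)=1
t=9: f(9,-3)=48 f(9,-1)=117 f(9,1)=125 f(9,3)=84 f(9,5)=36 f(9,7)=9 f(9,9)=1
t=10: f(10,-2)=165 f(10,0)=242 f(10,2)=209 f(10,4)=120 f(10,6)=45 f(10,8)=10 f(10,10)=1
t=11: f(11,-3)=165 f(11,-1)=407 f(11,1)=451 f(11,3)=329 f(11,5)=165 f(11,7)=55 f(11,9)=11 f(11,11)=1
t=12: f(12,-2)=572 f(12,0)=858 f(12,2)=780 f(12,4)=494 f(12,6)=220 f(12,8)=66 f(12,10)=12 f(12,12)=1
t=13: f(13,-3)=572 f(13,-1)=1430 f(13,1)=1638 f(13,3)=1274 f(13,5)=714 f(13,7)=286 f(13,9)=78 f(13,11)=13 f(13,13)=1
t=14: f(14,-2)=2002 f(14,0)=3068 f(14,2)=2912 f(14,4)=1988 f(14,6)=1000 f(14,8)=364 f(14,10)=91 f(14,12)=14 f(14,14)=1
t=15: f(15,-3)=2002 f(15,-1)=5070 f(15,1)=5980 f(15,3)=4900 f(15,5)=2988 f(15,7)=1364 f(15,9)=455 f(15,11)=105 f(15,13)=15 f(15,15)=1
t=16: f(16,-2)=7072 f(16,0)=11050 f(16,2)=10880 f(16,4)=7888 f(16,6)=4352 f(16,8)=1819 f(16,10)=560 f(16,12)=120 f(16,14)=16 f(16,16)=1
t=17: f(17,-3)=7072 f(17,-1)=18122 f(17,1)=21930 f(17,3)=18768 f(17,5)=12240 f(17,7)=6171 f(17,9)=2379 f(17,11)=680 f(17,13)=136 f(17,15)=17 f(17,17)=1
t=18: f(18,-2)=25194 f(18,0)=40052 f(18,2)=40698 f(18,4)=31008 f(18,6)=18411 f(18,8)=8550 f(18,10)=3059 f(18,12)=816 f(18,14)=153 f(18,16)=18 f(18,18)=1
t=19: f(19,-3)=25194 f(19,-1)=65246 f(19,1)=80750 f(19,3)=71706 f(19,5)=49419 f(19,7)=26961 f(19,9)=11609 f(19,11)=3875 f(19,13)=969 f(19,15)=171 f(19,17)=19 f(19,19)=1
t=20: f(20,-2)=90440 f(20,0)=145996 f(20,2)=152456 f(20,4)=121125 f(20,6)=76380 f(20,8)=38570 f(20,10)=15484 f(20,12)=4844 f(20,14)=1140 f(20,16)=190 f(20,18)=20 f(20,20)=1
t=21: f(21,-3)=90440 f(21,-1)=236436 f(21,1)=298452 f(21,3)=273581 f(21,5)=197505 f(21,7)=114950 f(21,9)=54054 f(21,11)=20328 f(21,13)=5984 f(21,15)=1330 f(21,17)=210 f(21,19)=21 f(21,21)=1
t=22: f(22,-2)=326876 f(22,0)=534888 f(22,2)=572033 f(22,4)=471086 f(22,6)=312455 f(22,8)=169004 f(22,10)=74382 f(22,12)=26312 f(22,14)=7314 f(22,16)=1540 f(22,18)=231 f(22,20)=22 f(22,22)=1
t=23: f(23,-3)=326876 f(23,-1)=861764 f(23,1)=1106921 f(23,3)=1043119 f(23,5)=783541 f(23,7)=481459 f(23,9)=243386 f(23,11)=100694 f(23,13)=33626 f(23,15)=8854 f(23,17)=1771 f(23,19)=253 f(23,21)=23 f(23,23)=1
t=24: f(24,-2)=1188640 f(24,0)=1968685 f(24,2)=2150040 f(24,4)=1826660 f(24,6)=1265000 f(24,8)=724845 f(24,10)=344080 f(24,12)=134320 f(24,14)=42480 f(24,16)=10625 f(24,18)=2024 f(24,20)=276 f(24,22)=24 f(24,24)=1
t=25: f(25,-3)=1188640 f(25,-1)=3157325 f(25,1)=4118725 f(25,3)=3976700 f(25,5)=3091660 f(25,7)=1989845 f(25,9)=1068925 f(25,11)=478400 f(25,13)=176800 f(25,15)=53105 f(25,17)=12649 f(25,19)=2300 f(25,21)=300 f(25,23)=25 f(25,25)=1
t=26: f(26,-2)=4345965 f(26,0)=7276050 f(26,2)=8095425 f(26,4)=7068360 f(26,6)=5081505 f(26,8)=3058770 f(26,10)=1547325 f(26,12)=655200 f(26,14)=229905 f(26,16)=65754 f(26,18)=14949 f(26,20)=2600 f(26,22)=325 f(26,24)=26 f(26,26)=1
t=27: f(27,-3)=4345965 f(27,-1)=11622015 f(27,1)=15371475 f(27,3)=15163785 f(27,5)=12149865 f(27,7)=8140275 f(27,9)=4606095 f(27,11)=2202525 f(27,13)=885105 f(27,15)=295659 f(27,17)=80703 f(27,19)=17549 f(27,21)=2925 f(27,23)=351 f(27,25)=27 f(27,27)=1
Σ_s f(27,s) = 74884320
P = 74884320/134217728 = 2340135/4194304

Answer: 2340135/4194304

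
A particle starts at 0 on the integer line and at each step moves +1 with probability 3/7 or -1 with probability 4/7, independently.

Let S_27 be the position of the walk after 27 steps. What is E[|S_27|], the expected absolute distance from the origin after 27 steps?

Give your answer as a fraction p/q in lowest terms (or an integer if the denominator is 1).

S_27 takes values m ≡ 1 (mod 2) with |m| ≤ 27; P(S_27=m) = C(27,(27+m)/2) · (3/7)^((27+m)/2) · (4/7)^((27-m)/2).
Distribution: P(S=-27)=18014398509481984/65712362363534280139543, P(S=-25)=364791569817010176/65712362363534280139543, P(S=-23)=3556717805715849216/65712362363534280139543, P(S=-21)=22229486285724057600/65712362363534280139543, P(S=-19)=100032688285758259200/65712362363534280139543, P(S=-17)=345112774585865994240/65712362363534280139543, P(S=-15)=949060130111131484160/65712362363534280139543, P(S=-13)=2135385292750045839360/65712362363534280139543, P(S=-11)=4003847423906335948800/65712362363534280139543, P(S=-9)=6339425087851698585600/65712362363534280139543, P(S=-7)=8558223868599793090560/65712362363534280139543, P(S=-5)=9919759484058851082240/65712362363534280139543, P(S=-3)=9919759484058851082240/65712362363534280139543, P(S=-1)=8584407245820159590400/65712362363534280139543, P(S=1)=6438305434365119692800/65712362363534280139543, P(S=3)=4184898532337327800320/65712362363534280139543, P(S=5)=2354005424439746887680/65712362363534280139543, P(S=7)=1142384985389877166080/65712362363534280139543, P(S=9)=475993743912448819200/65712362363534280139543, P(S=11)=169103040600475238400/65712362363534280139543, P(S=13)=50730912180142571520/65712362363534280139543, P(S=15)=12682728045035642880/65712362363534280139543, P(S=17)=2594194372848199680/65712362363534280139543, P(S=19)=422966473833945600/65712362363534280139543, P(S=21)=52870809229243200/65712362363534280139543, P(S=23)=4758372830631888/65712362363534280139543, P(S=25)=274521509459532/65712362363534280139543, P(S=27)=7625597484987/65712362363534280139543
E[|S_27|] = Σ_m |m|·P(S_27=m) = 7042362938621361937701/1341068619663964900807

Answer: 7042362938621361937701/1341068619663964900807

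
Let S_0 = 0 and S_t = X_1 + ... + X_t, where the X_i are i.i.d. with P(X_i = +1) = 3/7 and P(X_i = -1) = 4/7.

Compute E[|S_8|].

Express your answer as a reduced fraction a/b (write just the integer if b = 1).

Answer: 13629512/5764801

Derivation:
S_8 takes values m ≡ 0 (mod 2) with |m| ≤ 8; P(S_8=m) = C(8,(8+m)/2) · (3/7)^((8+m)/2) · (4/7)^((8-m)/2).
Distribution: P(S=-8)=65536/5764801, P(S=-6)=393216/5764801, P(S=-4)=147456/823543, P(S=-2)=221184/823543, P(S=0)=207360/823543, P(S=2)=124416/823543, P(S=4)=46656/823543, P(S=6)=69984/5764801, P(S=8)=6561/5764801
E[|S_8|] = Σ_m |m|·P(S_8=m) = 13629512/5764801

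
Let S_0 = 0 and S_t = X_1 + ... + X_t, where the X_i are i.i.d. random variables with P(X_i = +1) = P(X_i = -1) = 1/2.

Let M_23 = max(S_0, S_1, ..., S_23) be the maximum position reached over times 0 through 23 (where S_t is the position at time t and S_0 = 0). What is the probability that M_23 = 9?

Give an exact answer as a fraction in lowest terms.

Answer: 245157/8388608

Derivation:
Let M_23 = max(S_0,...,S_23). Use the reflection principle: for j ≥ 1, #{paths with M_23 ≥ j} = #{S_23 ≥ j} + #{S_23 ≥ j+1}.
By reflection, #{M_23 ≥ 9} = #{S_23 ≥ 9} + #{S_23 ≥ 10} = 390656 + 145499 = 536155.
#{M_23 ≥ 10} = #{S_23 ≥ 10} + #{S_23 ≥ 11} = 145499 + 145499 = 290998.
#{M_23 = 9} = 536155 - 290998 = 245157.
P(M_23 = 9) = 245157/8388608 = 245157/8388608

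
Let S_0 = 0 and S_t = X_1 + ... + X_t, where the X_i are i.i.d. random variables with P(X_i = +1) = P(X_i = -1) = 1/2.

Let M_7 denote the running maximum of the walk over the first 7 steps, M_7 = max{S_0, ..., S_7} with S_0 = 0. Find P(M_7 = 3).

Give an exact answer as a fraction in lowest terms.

Let M_7 = max(S_0,...,S_7). Use the reflection principle: for j ≥ 1, #{paths with M_7 ≥ j} = #{S_7 ≥ j} + #{S_7 ≥ j+1}.
By reflection, #{M_7 ≥ 3} = #{S_7 ≥ 3} + #{S_7 ≥ 4} = 29 + 8 = 37.
#{M_7 ≥ 4} = #{S_7 ≥ 4} + #{S_7 ≥ 5} = 8 + 8 = 16.
#{M_7 = 3} = 37 - 16 = 21.
P(M_7 = 3) = 21/128 = 21/128

Answer: 21/128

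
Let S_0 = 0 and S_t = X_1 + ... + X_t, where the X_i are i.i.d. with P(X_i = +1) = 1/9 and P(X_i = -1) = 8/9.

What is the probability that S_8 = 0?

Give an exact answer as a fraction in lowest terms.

To be at 0 after 8 steps: need exactly 4 steps of +1 and 4 of -1.
Number of such sequences: C(8,4) = 70
Each has probability (1/9)^4 · (8/9)^4 = 4096/43046721
P = 70 · 4096/43046721 = 286720/43046721

Answer: 286720/43046721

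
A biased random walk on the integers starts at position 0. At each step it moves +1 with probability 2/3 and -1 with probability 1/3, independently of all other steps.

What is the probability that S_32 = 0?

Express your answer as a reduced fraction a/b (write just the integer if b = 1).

Answer: 4376933826560/205891132094649

Derivation:
To be at 0 after 32 steps: need exactly 16 steps of +1 and 16 of -1.
Number of such sequences: C(32,16) = 601080390
Each has probability (2/3)^16 · (1/3)^16 = 65536/1853020188851841
P = 601080390 · 65536/1853020188851841 = 4376933826560/205891132094649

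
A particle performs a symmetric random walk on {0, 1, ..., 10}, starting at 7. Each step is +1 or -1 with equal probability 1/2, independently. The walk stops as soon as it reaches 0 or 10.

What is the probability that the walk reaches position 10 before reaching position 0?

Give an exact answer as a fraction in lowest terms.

Answer: 7/10

Derivation:
Symmetric walk (p = 1/2): the harmonic-function argument gives P(hit 10 before 0 | start at 7) = a/N.
P = 7/10 = 7/10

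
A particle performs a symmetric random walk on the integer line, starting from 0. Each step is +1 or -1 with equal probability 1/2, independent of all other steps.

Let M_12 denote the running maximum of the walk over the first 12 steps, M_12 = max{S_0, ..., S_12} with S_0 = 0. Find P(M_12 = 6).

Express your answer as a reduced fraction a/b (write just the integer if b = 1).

Let M_12 = max(S_0,...,S_12). Use the reflection principle: for j ≥ 1, #{paths with M_12 ≥ j} = #{S_12 ≥ j} + #{S_12 ≥ j+1}.
By reflection, #{M_12 ≥ 6} = #{S_12 ≥ 6} + #{S_12 ≥ 7} = 299 + 79 = 378.
#{M_12 ≥ 7} = #{S_12 ≥ 7} + #{S_12 ≥ 8} = 79 + 79 = 158.
#{M_12 = 6} = 378 - 158 = 220.
P(M_12 = 6) = 220/4096 = 55/1024

Answer: 55/1024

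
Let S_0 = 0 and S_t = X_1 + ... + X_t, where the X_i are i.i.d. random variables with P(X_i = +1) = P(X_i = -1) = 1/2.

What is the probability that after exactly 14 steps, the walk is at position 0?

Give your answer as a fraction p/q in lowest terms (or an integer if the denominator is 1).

To return to 0 after 14 steps: need exactly 7 steps of +1 and 7 of -1.
Favorable paths: C(14,7) = 3432
Total paths: 2^14 = 16384
P = 3432/16384 = 429/2048

Answer: 429/2048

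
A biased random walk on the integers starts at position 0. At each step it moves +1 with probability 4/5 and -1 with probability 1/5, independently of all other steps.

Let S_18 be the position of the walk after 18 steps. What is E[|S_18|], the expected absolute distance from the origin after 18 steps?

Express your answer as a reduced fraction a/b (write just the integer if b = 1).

S_18 takes values m ≡ 0 (mod 2) with |m| ≤ 18; P(S_18=m) = C(18,(18+m)/2) · (4/5)^((18+m)/2) · (1/5)^((18-m)/2).
Distribution: P(S=-18)=1/3814697265625, P(S=-16)=72/3814697265625, P(S=-14)=2448/3814697265625, P(S=-12)=52224/3814697265625, P(S=-10)=156672/762939453125, P(S=-8)=8773632/3814697265625, P(S=-6)=76038144/3814697265625, P(S=-4)=521404416/3814697265625, P(S=-2)=2867724288/3814697265625, P(S=0)=2549088256/762939453125, P(S=2)=45883588608/3814697265625, P(S=4)=133479530496/3814697265625, P(S=6)=311452237824/3814697265625, P(S=8)=574988746752/3814697265625, P(S=10)=164282499072/762939453125, P(S=12)=876173328384/3814697265625, P(S=14)=657129996288/3814697265625, P(S=16)=309237645312/3814697265625, P(S=18)=68719476736/3814697265625
E[|S_18|] = Σ_m |m|·P(S_18=m) = 8243088485706/762939453125

Answer: 8243088485706/762939453125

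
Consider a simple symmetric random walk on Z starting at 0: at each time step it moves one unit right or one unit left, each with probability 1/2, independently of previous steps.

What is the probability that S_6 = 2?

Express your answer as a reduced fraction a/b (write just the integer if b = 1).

Answer: 15/64

Derivation:
To reach position 2 after 6 steps: need 4 steps of +1 and 2 of -1.
Favorable paths: C(6,4) = 15
Total paths: 2^6 = 64
P = 15/64 = 15/64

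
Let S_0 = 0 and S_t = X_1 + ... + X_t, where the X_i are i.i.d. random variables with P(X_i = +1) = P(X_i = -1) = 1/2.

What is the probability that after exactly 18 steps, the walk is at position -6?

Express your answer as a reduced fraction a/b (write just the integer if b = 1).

Answer: 4641/65536

Derivation:
To reach position -6 after 18 steps: need 6 steps of +1 and 12 of -1.
Favorable paths: C(18,6) = 18564
Total paths: 2^18 = 262144
P = 18564/262144 = 4641/65536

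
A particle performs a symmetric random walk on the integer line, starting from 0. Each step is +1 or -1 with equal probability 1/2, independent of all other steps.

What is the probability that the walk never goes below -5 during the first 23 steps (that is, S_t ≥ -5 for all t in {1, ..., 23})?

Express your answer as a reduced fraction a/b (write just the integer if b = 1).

Let f(t,s) = #length-t paths at position s with S_1..S_t all ≥ -5.
f(t,s) = f(t-1,s-1) + f(t-1,s+1) for s ≥ -5; f(t,s) = 0 for s < -5.
t=0: f(0,0)=1
t=1: f(1,-1)=1 f(1,1)=1
t=2: f(2,-2)=1 f(2,0)=2 f(2,2)=1
t=3: f(3,-3)=1 f(3,-1)=3 f(3,1)=3 f(3,3)=1
t=4: f(4,-4)=1 f(4,-2)=4 f(4,0)=6 f(4,2)=4 f(4,4)=1
t=5: f(5,-5)=1 f(5,-3)=5 f(5,-1)=10 f(5,1)=10 f(5,3)=5 f(5,5)=1
t=6: f(6,-4)=6 f(6,-2)=15 f(6,0)=20 f(6,2)=15 f(6,4)=6 f(6,6)=1
t=7: f(7,-5)=6 f(7,-3)=21 f(7,-1)=35 f(7,1)=35 f(7,3)=21 f(7,5)=7 f(7,7)=1
t=8: f(8,-4)=27 f(8,-2)=56 f(8,0)=70 f(8,2)=56 f(8,4)=28 f(8,6)=8 f(8,8)=1
t=9: f(9,-5)=27 f(9,-3)=83 f(9,-1)=126 f(9,1)=126 f(9,3)=84 f(9,5)=36 f(9,7)=9 f(9,9)=1
t=10: f(10,-4)=110 f(10,-2)=209 f(10,0)=252 f(10,2)=210 f(10,4)=120 f(10,6)=45 f(10,8)=10 f(10,10)=1
t=11: f(11,-5)=110 f(11,-3)=319 f(11,-1)=461 f(11,1)=462 f(11,3)=330 f(11,5)=165 f(11,7)=55 f(11,9)=11 f(11,11)=1
t=12: f(12,-4)=429 f(12,-2)=780 f(12,0)=923 f(12,2)=792 f(12,4)=495 f(12,6)=220 f(12,8)=66 f(12,10)=12 f(12,12)=1
t=13: f(13,-5)=429 f(13,-3)=1209 f(13,-1)=1703 f(13,1)=1715 f(13,3)=1287 f(13,5)=715 f(13,7)=286 f(13,9)=78 f(13,11)=13 f(13,13)=1
t=14: f(14,-4)=1638 f(14,-2)=2912 f(14,0)=3418 f(14,2)=3002 f(14,4)=2002 f(14,6)=1001 f(14,8)=364 f(14,10)=91 f(14,12)=14 f(14,14)=1
t=15: f(15,-5)=1638 f(15,-3)=4550 f(15,-1)=6330 f(15,1)=6420 f(15,3)=5004 f(15,5)=3003 f(15,7)=1365 f(15,9)=455 f(15,11)=105 f(15,13)=15 f(15,15)=1
t=16: f(16,-4)=6188 f(16,-2)=10880 f(16,0)=12750 f(16,2)=11424 f(16,4)=8007 f(16,6)=4368 f(16,8)=1820 f(16,10)=560 f(16,12)=120 f(16,14)=16 f(16,16)=1
t=17: f(17,-5)=6188 f(17,-3)=17068 f(17,-1)=23630 f(17,1)=24174 f(17,3)=19431 f(17,5)=12375 f(17,7)=6188 f(17,9)=2380 f(17,11)=680 f(17,13)=136 f(17,15)=17 f(17,17)=1
t=18: f(18,-4)=23256 f(18,-2)=40698 f(18,0)=47804 f(18,2)=43605 f(18,4)=31806 f(18,6)=18563 f(18,8)=8568 f(18,10)=3060 f(18,12)=816 f(18,14)=153 f(18,16)=18 f(18,18)=1
t=19: f(19,-5)=23256 f(19,-3)=63954 f(19,-1)=88502 f(19,1)=91409 f(19,3)=75411 f(19,5)=50369 f(19,7)=27131 f(19,9)=11628 f(19,11)=3876 f(19,13)=969 f(19,15)=171 f(19,17)=19 f(19,19)=1
t=20: f(20,-4)=87210 f(20,-2)=152456 f(20,0)=179911 f(20,2)=166820 f(20,4)=125780 f(20,6)=77500 f(20,8)=38759 f(20,10)=15504 f(20,12)=4845 f(20,14)=1140 f(20,16)=190 f(20,18)=20 f(20,20)=1
t=21: f(21,-5)=87210 f(21,-3)=239666 f(21,-1)=332367 f(21,1)=346731 f(21,3)=292600 f(21,5)=203280 f(21,7)=116259 f(21,9)=54263 f(21,11)=20349 f(21,13)=5985 f(21,15)=1330 f(21,17)=210 f(21,19)=21 f(21,21)=1
t=22: f(22,-4)=326876 f(22,-2)=572033 f(22,0)=679098 f(22,2)=639331 f(22,4)=495880 f(22,6)=319539 f(22,8)=170522 f(22,10)=74612 f(22,12)=26334 f(22,14)=7315 f(22,16)=1540 f(22,18)=231 f(22,20)=22 f(22,22)=1
t=23: f(23,-5)=326876 f(23,-3)=898909 f(23,-1)=1251131 f(23,1)=1318429 f(23,3)=1135211 f(23,5)=815419 f(23,7)=490061 f(23,9)=245134 f(23,11)=100946 f(23,13)=33649 f(23,15)=8855 f(23,17)=1771 f(23,19)=253 f(23,21)=23 f(23,23)=1
Σ_s f(23,s) = 6626668
P = 6626668/8388608 = 1656667/2097152

Answer: 1656667/2097152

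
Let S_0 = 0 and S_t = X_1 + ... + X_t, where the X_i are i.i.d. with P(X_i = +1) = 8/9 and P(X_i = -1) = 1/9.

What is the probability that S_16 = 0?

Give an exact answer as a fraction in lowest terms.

To be at 0 after 16 steps: need exactly 8 steps of +1 and 8 of -1.
Number of such sequences: C(16,8) = 12870
Each has probability (8/9)^8 · (1/9)^8 = 16777216/1853020188851841
P = 12870 · 16777216/1853020188851841 = 23991418880/205891132094649

Answer: 23991418880/205891132094649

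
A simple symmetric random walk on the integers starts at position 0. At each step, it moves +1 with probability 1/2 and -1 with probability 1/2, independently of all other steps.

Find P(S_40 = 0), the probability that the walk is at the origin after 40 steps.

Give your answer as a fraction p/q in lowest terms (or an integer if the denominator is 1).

Answer: 34461632205/274877906944

Derivation:
To return to 0 after 40 steps: need exactly 20 steps of +1 and 20 of -1.
Favorable paths: C(40,20) = 137846528820
Total paths: 2^40 = 1099511627776
P = 137846528820/1099511627776 = 34461632205/274877906944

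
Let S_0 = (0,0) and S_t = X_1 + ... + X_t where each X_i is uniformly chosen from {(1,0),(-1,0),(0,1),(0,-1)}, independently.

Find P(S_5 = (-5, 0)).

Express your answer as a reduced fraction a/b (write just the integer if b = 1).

Let h be the number of horizontal steps (so 5-h are vertical). To end at (-5,0) need (h-5)/2 right-steps and ((5-h)+0)/2 up-steps.
Sum over h with 5 ≤ h ≤ 5, h ≡ 1 (mod 2), 5-h ≡ 0 (mod 2):
h=5: C(5,5)·C(5,0)·C(0,0) = 1·1·1 = 1
Total favorable: 1
Total paths: 4^5 = 1024
P = 1/1024 = 1/1024

Answer: 1/1024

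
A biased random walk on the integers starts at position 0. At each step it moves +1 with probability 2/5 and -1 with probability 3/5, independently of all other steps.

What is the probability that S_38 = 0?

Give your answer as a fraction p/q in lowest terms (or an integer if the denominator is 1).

To be at 0 after 38 steps: need exactly 19 steps of +1 and 19 of -1.
Number of such sequences: C(38,19) = 35345263800
Each has probability (2/5)^19 · (3/5)^19 = 609359740010496/363797880709171295166015625
P = 35345263800 · 609359740010496/363797880709171295166015625 = 861519230390815835553792/14551915228366851806640625

Answer: 861519230390815835553792/14551915228366851806640625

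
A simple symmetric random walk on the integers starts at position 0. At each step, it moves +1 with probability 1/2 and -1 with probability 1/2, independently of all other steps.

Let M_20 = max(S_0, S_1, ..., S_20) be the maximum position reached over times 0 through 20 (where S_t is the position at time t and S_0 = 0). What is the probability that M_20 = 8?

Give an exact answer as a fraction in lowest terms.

Let M_20 = max(S_0,...,S_20). Use the reflection principle: for j ≥ 1, #{paths with M_20 ≥ j} = #{S_20 ≥ j} + #{S_20 ≥ j+1}.
By reflection, #{M_20 ≥ 8} = #{S_20 ≥ 8} + #{S_20 ≥ 9} = 60460 + 21700 = 82160.
#{M_20 ≥ 9} = #{S_20 ≥ 9} + #{S_20 ≥ 10} = 21700 + 21700 = 43400.
#{M_20 = 8} = 82160 - 43400 = 38760.
P(M_20 = 8) = 38760/1048576 = 4845/131072

Answer: 4845/131072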